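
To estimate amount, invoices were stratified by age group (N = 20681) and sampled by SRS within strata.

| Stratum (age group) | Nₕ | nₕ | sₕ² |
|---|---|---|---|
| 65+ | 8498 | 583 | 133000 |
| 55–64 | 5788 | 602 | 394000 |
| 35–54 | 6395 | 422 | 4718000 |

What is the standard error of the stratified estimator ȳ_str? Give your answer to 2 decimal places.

32.87

Var(ȳ_str) = Σₕ Wₕ²(1 − fₕ)sₕ²/nₕ with Wₕ = Nₕ/N, N = 20681.
65+: Wₕ = 0.41090856; term = 0.41090856²·(1 − 0.06860438)·133000/583 = 35.876301.
55–64: Wₕ = 0.27987041; term = 0.27987041²·(1 − 0.10400829)·394000/602 = 45.932247.
35–54: Wₕ = 0.30922102; term = 0.30922102²·(1 − 0.06598905)·4718000/422 = 998.47106.
Sum = 1080.2796.
SE = √(1080.2796) = 32.87.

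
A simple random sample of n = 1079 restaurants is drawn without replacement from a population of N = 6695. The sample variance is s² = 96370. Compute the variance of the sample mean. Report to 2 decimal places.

Under SRS without replacement, Var(ȳ) = (1 − f)·s²/n with f = n/N = 1079/6695 = 0.16116505.
Var(ȳ) = (1 − 0.16116505)·96370/1079 = 0.83883495·89.31418 = 74.919856.

74.92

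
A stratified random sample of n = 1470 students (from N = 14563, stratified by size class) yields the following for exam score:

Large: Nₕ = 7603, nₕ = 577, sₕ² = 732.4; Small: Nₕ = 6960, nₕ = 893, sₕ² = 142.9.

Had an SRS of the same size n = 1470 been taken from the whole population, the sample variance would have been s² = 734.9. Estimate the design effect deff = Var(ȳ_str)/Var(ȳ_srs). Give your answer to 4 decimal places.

0.7822

Var(ȳ_str) = Σ Wₕ²(1−fₕ)sₕ²/nₕ with Wₕ = Nₕ/14563:
  Large: (7603/14563)²·(1−577/7603)·732.4/577 = 0.3197157
  Small: (6960/14563)²·(1−893/6960)·142.9/893 = 0.031861213
  → Var(ȳ_str) = 0.35157691.
Var(ȳ_srs) = (1 − 1470/14563)·734.9/1470 = 0.44946847.
deff = 0.35157691 / 0.44946847 = 0.7822.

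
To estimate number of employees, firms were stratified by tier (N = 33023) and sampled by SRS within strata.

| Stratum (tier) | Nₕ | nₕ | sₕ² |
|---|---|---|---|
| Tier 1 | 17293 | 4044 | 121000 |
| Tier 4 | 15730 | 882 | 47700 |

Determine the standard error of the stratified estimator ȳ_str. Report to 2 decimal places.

4.23

Var(ȳ_str) = Σₕ Wₕ²(1 − fₕ)sₕ²/nₕ with Wₕ = Nₕ/N, N = 33023.
Tier 1: Wₕ = 0.52366532; term = 0.52366532²·(1 − 0.23385185)·121000/4044 = 6.286293.
Tier 4: Wₕ = 0.47633468; term = 0.47633468²·(1 − 0.05607120)·47700/882 = 11.582797.
Sum = 17.86909.
SE = √(17.86909) = 4.23.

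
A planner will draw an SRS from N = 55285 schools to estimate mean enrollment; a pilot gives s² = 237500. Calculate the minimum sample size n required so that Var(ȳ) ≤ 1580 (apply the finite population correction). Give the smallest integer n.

150

Without fpc, n₀ = s²/D = 237500/1580 = 150.3165.
With fpc, (1 − n/N)·s²/n ≤ D requires n ≥ n₀/(1 + n₀/N) = 150.3165/(1 + 150.3165/55285) = 149.9089.
Rounding up, n = 150.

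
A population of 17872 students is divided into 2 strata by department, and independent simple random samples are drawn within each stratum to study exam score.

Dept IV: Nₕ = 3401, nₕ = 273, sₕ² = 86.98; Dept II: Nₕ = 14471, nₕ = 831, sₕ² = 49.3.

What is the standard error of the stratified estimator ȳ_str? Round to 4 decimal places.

Var(ȳ_str) = Σₕ Wₕ²(1 − fₕ)sₕ²/nₕ with Wₕ = Nₕ/N, N = 17872.
Dept IV: Wₕ = 0.19029767; term = 0.19029767²·(1 − 0.08027051)·86.98/273 = 0.010611672.
Dept II: Wₕ = 0.80970233; term = 0.80970233²·(1 − 0.05742520)·49.3/831 = 0.036661691.
Sum = 0.047273363.
SE = √(0.047273363) = 0.2174.

0.2174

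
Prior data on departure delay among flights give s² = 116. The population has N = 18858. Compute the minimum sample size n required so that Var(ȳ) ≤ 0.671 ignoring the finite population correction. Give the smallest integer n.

173

Without fpc, n₀ = s²/D = 116/0.671 = 172.8763.
Rounding up, n = 173.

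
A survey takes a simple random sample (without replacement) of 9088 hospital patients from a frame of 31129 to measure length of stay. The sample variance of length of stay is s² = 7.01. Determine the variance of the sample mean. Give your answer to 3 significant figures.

5.46 × 10^-4

Under SRS without replacement, Var(ȳ) = (1 − f)·s²/n with f = n/N = 9088/31129 = 0.29194642.
Var(ȳ) = (1 − 0.29194642)·7.01/9088 = 0.70805358·7.7134683 × 10^-4 = 5.4615489 × 10^-4.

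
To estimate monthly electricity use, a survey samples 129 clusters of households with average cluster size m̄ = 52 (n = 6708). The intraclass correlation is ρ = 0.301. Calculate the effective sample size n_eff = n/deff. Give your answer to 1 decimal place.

410.3

deff = 1 + (52 − 1)·0.301 = 1 + 15.351 = 16.351.
n_eff = 6708 / 16.351 = 410.3.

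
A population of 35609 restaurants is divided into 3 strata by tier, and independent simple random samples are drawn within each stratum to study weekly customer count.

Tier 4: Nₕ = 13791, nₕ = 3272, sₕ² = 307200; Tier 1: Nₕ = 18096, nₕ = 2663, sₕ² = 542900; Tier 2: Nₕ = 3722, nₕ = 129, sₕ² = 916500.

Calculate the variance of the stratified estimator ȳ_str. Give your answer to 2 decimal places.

Var(ȳ_str) = Σₕ Wₕ²(1 − fₕ)sₕ²/nₕ with Wₕ = Nₕ/N, N = 35609.
Tier 4: Wₕ = 0.38728973; term = 0.38728973²·(1 − 0.23725618)·307200/3272 = 10.741343.
Tier 1: Wₕ = 0.50818613; term = 0.50818613²·(1 − 0.14715959)·542900/2663 = 44.901626.
Tier 2: Wₕ = 0.10452414; term = 0.10452414²·(1 − 0.03465879)·916500/129 = 74.930182.
Sum = 130.57315.

130.57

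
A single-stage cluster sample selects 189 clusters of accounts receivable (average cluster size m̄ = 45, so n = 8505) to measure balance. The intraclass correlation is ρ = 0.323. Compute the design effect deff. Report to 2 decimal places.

deff = 1 + (45 − 1)·0.323 = 1 + 14.212 = 15.212.

15.21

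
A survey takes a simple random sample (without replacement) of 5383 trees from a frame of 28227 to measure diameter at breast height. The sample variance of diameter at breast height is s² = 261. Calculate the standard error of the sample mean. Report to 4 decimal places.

0.1981

Under SRS without replacement, Var(ȳ) = (1 − f)·s²/n with f = n/N = 5383/28227 = 0.19070394.
Var(ȳ) = (1 − 0.19070394)·261/5383 = 0.80929606·0.048485974 = 0.039239508.
SE(ȳ) = √(0.039239508) = 0.1981.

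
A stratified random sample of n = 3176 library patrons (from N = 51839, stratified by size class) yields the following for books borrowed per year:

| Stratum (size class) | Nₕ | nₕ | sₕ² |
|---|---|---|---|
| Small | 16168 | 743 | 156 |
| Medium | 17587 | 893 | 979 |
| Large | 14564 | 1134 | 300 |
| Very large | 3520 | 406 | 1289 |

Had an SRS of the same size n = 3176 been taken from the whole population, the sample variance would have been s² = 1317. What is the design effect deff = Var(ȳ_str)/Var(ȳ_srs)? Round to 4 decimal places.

Var(ȳ_str) = Σ Wₕ²(1−fₕ)sₕ²/nₕ with Wₕ = Nₕ/51839:
  Small: (16168/51839)²·(1−743/16168)·156/743 = 0.019485162
  Medium: (17587/51839)²·(1−893/17587)·979/893 = 0.1197761
  Large: (14564/51839)²·(1−1134/14564)·300/1134 = 0.01925536
  Very large: (3520/51839)²·(1−406/3520)·1289/406 = 0.012950154
  → Var(ȳ_str) = 0.17146678.
Var(ȳ_srs) = (1 − 3176/51839)·1317/3176 = 0.38926696.
deff = 0.17146678 / 0.38926696 = 0.4405.

0.4405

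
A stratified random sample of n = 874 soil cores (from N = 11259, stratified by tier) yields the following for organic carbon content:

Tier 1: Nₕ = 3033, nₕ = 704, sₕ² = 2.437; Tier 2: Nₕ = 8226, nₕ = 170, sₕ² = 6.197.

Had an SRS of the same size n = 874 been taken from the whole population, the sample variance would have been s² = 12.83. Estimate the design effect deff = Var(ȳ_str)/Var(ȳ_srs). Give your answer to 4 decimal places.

1.4217

Var(ȳ_str) = Σ Wₕ²(1−fₕ)sₕ²/nₕ with Wₕ = Nₕ/11259:
  Tier 1: (3033/11259)²·(1−704/3033)·2.437/704 = 1.9289685 × 10^-4
  Tier 2: (8226/11259)²·(1−170/8226)·6.197/170 = 0.01905641
  → Var(ȳ_str) = 0.019249307.
Var(ȳ_srs) = (1 − 874/11259)·12.83/874 = 0.013540101.
deff = 0.019249307 / 0.013540101 = 1.4217.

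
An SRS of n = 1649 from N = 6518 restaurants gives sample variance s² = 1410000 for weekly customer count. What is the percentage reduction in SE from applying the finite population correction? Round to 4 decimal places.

f = n/N = 1649/6518 = 0.25299172.
SE_no-fpc = √(s²/n) = 29.241472; SE_fpc = √((1−f)s²/n) = 25.273299.
Ratio = √(1−f) = 0.86429641. Reduction = 100·(1 − 0.86429641) = 13.5704%.

13.5704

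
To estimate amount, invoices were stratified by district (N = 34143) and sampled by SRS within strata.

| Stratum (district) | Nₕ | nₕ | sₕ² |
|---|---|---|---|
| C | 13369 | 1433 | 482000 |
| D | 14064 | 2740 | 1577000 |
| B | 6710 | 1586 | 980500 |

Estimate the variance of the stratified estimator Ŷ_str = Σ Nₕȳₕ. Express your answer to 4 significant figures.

Var(Ŷ_str) = Σₕ Nₕ²(1 − fₕ)sₕ²/nₕ.
C: 13369²·(1 − 1433/13369)·482000/1433 = 5.3673335 × 10^10.
D: 14064²·(1 − 2740/14064)·1577000/2740 = 9.166211 × 10^10.
B: 6710²·(1 − 1586/6710)·980500/1586 = 2.1255732 × 10^10.
Sum = 1.6659118 × 10^11.

1.666 × 10^11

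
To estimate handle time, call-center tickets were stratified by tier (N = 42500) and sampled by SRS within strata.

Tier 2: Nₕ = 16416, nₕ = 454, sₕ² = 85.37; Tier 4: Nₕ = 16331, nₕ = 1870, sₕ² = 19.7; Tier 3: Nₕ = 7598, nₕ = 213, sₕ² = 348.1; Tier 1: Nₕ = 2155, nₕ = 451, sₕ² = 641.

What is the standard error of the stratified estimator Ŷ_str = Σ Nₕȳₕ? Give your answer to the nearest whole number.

Var(Ŷ_str) = Σₕ Nₕ²(1 − fₕ)sₕ²/nₕ.
Tier 2: 16416²·(1 − 454/16416)·85.37/454 = 4.9272441 × 10^7.
Tier 4: 16331²·(1 − 1870/16331)·19.7/1870 = 2.4879161 × 10^6.
Tier 3: 7598²·(1 − 213/7598)·348.1/213 = 9.1701029 × 10^7.
Tier 1: 2155²·(1 − 451/2155)·641/451 = 5.2191329 × 10^6.
Sum = 1.4868052 × 10^8.
SE = √(1.4868052 × 10^8) = 12193.

12193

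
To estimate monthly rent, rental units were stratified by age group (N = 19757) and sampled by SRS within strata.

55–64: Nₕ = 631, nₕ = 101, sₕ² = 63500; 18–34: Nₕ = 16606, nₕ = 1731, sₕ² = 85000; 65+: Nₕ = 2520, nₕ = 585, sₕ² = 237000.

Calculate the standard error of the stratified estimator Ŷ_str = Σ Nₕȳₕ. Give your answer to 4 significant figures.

Var(Ŷ_str) = Σₕ Nₕ²(1 − fₕ)sₕ²/nₕ.
55–64: 631²·(1 − 101/631)·63500/101 = 2.1026045 × 10^8.
18–34: 16606²·(1 − 1731/16606)·85000/1731 = 1.2129527 × 10^10.
65+: 2520²·(1 − 585/2520)·237000/585 = 1.9754862 × 10^9.
Sum = 1.4315274 × 10^10.
SE = √(1.4315274 × 10^10) = 119600.

119600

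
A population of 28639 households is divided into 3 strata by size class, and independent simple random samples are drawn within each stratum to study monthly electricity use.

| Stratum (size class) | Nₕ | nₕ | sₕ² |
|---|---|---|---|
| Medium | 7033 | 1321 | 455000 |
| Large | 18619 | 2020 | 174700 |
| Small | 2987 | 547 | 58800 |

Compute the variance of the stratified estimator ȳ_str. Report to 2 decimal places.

Var(ȳ_str) = Σₕ Wₕ²(1 − fₕ)sₕ²/nₕ with Wₕ = Nₕ/N, N = 28639.
Medium: Wₕ = 0.24557422; term = 0.24557422²·(1 − 0.18782881)·455000/1321 = 16.870257.
Large: Wₕ = 0.65012745; term = 0.65012745²·(1 − 0.10849133)·174700/2020 = 32.588481.
Small: Wₕ = 0.10429833; term = 0.10429833²·(1 − 0.18312688)·58800/547 = 0.95521108.
Sum = 50.413949.

50.41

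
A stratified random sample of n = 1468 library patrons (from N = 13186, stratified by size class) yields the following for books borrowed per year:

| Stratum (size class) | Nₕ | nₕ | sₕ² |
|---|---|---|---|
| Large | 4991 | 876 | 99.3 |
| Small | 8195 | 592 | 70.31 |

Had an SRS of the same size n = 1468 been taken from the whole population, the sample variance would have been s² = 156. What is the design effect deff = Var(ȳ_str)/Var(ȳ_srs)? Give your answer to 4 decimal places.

Var(ȳ_str) = Σ Wₕ²(1−fₕ)sₕ²/nₕ with Wₕ = Nₕ/13186:
  Large: (4991/13186)²·(1−876/4991)·99.3/876 = 0.013389871
  Small: (8195/13186)²·(1−592/8195)·70.31/592 = 0.042560155
  → Var(ȳ_str) = 0.055950026.
Var(ȳ_srs) = (1 − 1468/13186)·156/1468 = 0.0944363.
deff = 0.055950026 / 0.0944363 = 0.5925.

0.5925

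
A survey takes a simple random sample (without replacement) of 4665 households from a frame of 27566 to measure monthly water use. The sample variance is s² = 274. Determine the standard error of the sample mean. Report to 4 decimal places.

Under SRS without replacement, Var(ȳ) = (1 − f)·s²/n with f = n/N = 4665/27566 = 0.16923021.
Var(ȳ) = (1 − 0.16923021)·274/4665 = 0.83076979·0.058735263 = 0.048795482.
SE(ȳ) = √(0.048795482) = 0.2209.

0.2209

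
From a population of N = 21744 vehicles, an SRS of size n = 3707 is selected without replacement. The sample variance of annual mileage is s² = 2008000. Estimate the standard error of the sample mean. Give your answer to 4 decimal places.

21.1974

Under SRS without replacement, Var(ȳ) = (1 − f)·s²/n with f = n/N = 3707/21744 = 0.17048381.
Var(ȳ) = (1 − 0.17048381)·2008000/3707 = 0.82951619·541.67791 = 449.33059.
SE(ȳ) = √(449.33059) = 21.1974.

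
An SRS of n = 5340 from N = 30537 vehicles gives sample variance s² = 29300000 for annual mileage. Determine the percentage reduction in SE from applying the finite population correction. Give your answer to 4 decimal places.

9.1633

f = n/N = 5340/30537 = 0.17486983.
SE_no-fpc = √(s²/n) = 74.073554; SE_fpc = √((1−f)s²/n) = 67.285954.
Ratio = √(1−f) = 0.90836676. Reduction = 100·(1 − 0.90836676) = 9.1633%.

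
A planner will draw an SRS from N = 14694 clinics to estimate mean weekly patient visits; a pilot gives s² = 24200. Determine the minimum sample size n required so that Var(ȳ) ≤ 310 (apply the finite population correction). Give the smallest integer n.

78

Without fpc, n₀ = s²/D = 24200/310 = 78.0645.
With fpc, (1 − n/N)·s²/n ≤ D requires n ≥ n₀/(1 + n₀/N) = 78.0645/(1 + 78.0645/14694) = 77.6520.
Rounding up, n = 78.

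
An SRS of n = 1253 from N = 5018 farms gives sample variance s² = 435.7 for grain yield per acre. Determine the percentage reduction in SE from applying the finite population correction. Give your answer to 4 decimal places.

13.3802

f = n/N = 1253/5018 = 0.24970108.
SE_no-fpc = √(s²/n) = 0.58968251; SE_fpc = √((1−f)s²/n) = 0.51078179.
Ratio = √(1−f) = 0.86619797. Reduction = 100·(1 − 0.86619797) = 13.3802%.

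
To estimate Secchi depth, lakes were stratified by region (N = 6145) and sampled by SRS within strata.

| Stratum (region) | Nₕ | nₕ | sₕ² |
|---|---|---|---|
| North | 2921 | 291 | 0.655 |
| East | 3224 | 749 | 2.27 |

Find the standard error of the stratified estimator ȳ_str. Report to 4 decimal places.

Var(ȳ_str) = Σₕ Wₕ²(1 − fₕ)sₕ²/nₕ with Wₕ = Nₕ/N, N = 6145.
North: Wₕ = 0.47534581; term = 0.47534581²·(1 − 0.09962342)·0.655/291 = 4.5792235 × 10^-4.
East: Wₕ = 0.52465419; term = 0.52465419²·(1 − 0.23232010)·2.27/749 = 6.4042828 × 10^-4.
Sum = 0.0010983506.
SE = √(0.0010983506) = 0.0331.

0.0331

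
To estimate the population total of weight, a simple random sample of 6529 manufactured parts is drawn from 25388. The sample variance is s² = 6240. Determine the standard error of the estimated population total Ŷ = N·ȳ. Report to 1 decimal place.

21391.6

Var(Ŷ) = N²·Var(ȳ) = N²·(1 − n/N)·s²/n.
f = 6529/25388 = 0.25716874; Var(ȳ) = 0.74283126·6240/6529 = 0.70995054.
Var(Ŷ) = 25388² · 0.70995054 = 4.5759901 × 10^8.
SE(Ŷ) = √(4.5759901 × 10^8) = 21391.6.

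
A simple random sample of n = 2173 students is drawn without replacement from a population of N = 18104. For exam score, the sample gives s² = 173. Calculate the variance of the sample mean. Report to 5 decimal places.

0.07006

Under SRS without replacement, Var(ȳ) = (1 − f)·s²/n with f = n/N = 2173/18104 = 0.12002872.
Var(ȳ) = (1 − 0.12002872)·173/2173 = 0.87997128·0.079613438 = 0.070057538.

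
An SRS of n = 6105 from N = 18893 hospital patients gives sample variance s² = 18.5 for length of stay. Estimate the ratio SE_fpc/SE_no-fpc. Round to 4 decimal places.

0.8227

f = n/N = 6105/18893 = 0.32313555.
SE_no-fpc = √(s²/n) = 0.055048188; SE_fpc = √((1−f)s²/n) = 0.04528912.
Ratio = √(1−f) = 0.82271772.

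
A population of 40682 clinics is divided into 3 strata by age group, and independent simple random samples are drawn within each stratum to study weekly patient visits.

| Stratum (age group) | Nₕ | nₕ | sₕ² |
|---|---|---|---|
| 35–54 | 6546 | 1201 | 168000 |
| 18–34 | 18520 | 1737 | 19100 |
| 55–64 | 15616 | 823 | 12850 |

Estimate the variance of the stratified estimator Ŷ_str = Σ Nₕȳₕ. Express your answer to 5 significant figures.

1.1919 × 10^10

Var(Ŷ_str) = Σₕ Nₕ²(1 − fₕ)sₕ²/nₕ.
35–54: 6546²·(1 − 1201/6546)·168000/1201 = 4.8942932 × 10^9.
18–34: 18520²·(1 − 1737/18520)·19100/1737 = 3.4177802 × 10^9.
55–64: 15616²·(1 − 823/15616)·12850/823 = 3.6068605 × 10^9.
Sum = 1.1918934 × 10^10.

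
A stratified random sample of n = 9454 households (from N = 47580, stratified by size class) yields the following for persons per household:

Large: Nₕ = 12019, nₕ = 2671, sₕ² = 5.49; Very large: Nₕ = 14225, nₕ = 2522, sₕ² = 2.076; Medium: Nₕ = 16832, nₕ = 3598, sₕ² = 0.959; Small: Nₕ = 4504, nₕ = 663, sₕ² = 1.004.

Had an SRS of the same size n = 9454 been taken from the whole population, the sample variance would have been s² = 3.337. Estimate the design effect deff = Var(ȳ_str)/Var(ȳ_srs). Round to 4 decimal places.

0.7083

Var(ȳ_str) = Σ Wₕ²(1−fₕ)sₕ²/nₕ with Wₕ = Nₕ/47580:
  Large: (12019/47580)²·(1−2671/12019)·5.49/2671 = 1.0200856 × 10^-4
  Very large: (14225/47580)²·(1−2522/14225)·2.076/2522 = 6.05317 × 10^-5
  Medium: (16832/47580)²·(1−3598/16832)·0.959/3598 = 2.6226203 × 10^-5
  Small: (4504/47580)²·(1−663/4504)·1.004/663 = 1.1572148 × 10^-5
  → Var(ȳ_str) = 2.0033861 × 10^-4.
Var(ȳ_srs) = (1 − 9454/47580)·3.337/9454 = 2.8283778 × 10^-4.
deff = (2.0033861 × 10^-4) / (2.8283778 × 10^-4) = 0.7083.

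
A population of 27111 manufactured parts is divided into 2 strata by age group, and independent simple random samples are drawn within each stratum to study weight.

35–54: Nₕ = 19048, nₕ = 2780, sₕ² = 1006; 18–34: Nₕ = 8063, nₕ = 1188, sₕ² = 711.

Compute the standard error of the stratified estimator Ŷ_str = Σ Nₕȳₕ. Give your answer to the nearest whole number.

Var(Ŷ_str) = Σₕ Nₕ²(1 − fₕ)sₕ²/nₕ.
35–54: 19048²·(1 − 2780/19048)·1006/2780 = 1.1213385 × 10^8.
18–34: 8063²·(1 − 1188/8063)·711/1188 = 3.3175885 × 10^7.
Sum = 1.4530974 × 10^8.
SE = √(1.4530974 × 10^8) = 12054.

12054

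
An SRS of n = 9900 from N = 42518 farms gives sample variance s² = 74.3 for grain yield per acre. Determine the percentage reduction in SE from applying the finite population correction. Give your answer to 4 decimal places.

f = n/N = 9900/42518 = 0.23284256.
SE_no-fpc = √(s²/n) = 0.086631695; SE_fpc = √((1−f)s²/n) = 0.075878556.
Ratio = √(1−f) = 0.87587524. Reduction = 100·(1 − 0.87587524) = 12.4125%.

12.4125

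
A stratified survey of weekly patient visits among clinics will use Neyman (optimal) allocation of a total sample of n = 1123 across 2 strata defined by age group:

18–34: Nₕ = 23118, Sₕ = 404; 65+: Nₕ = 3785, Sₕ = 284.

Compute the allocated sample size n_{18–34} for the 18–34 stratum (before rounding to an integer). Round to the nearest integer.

Neyman allocation: nₕ = n·NₕSₕ / Σⱼ NⱼSⱼ.
Σ NⱼSⱼ = 23118·404 + 3785·284 = 1.0414612 × 10^7.
n_{18–34} = 1123·23118·404 / (1.0414612 × 10^7) = 1007.

1007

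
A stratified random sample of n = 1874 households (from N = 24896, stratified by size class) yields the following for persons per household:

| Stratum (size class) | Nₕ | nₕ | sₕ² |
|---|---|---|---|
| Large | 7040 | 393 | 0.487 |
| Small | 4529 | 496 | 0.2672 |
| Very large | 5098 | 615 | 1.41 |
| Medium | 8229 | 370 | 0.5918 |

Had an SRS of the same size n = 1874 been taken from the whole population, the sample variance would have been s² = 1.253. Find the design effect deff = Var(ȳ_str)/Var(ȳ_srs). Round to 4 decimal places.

0.5836

Var(ȳ_str) = Σ Wₕ²(1−fₕ)sₕ²/nₕ with Wₕ = Nₕ/24896:
  Large: (7040/24896)²·(1−393/7040)·0.487/393 = 9.3556852 × 10^-5
  Small: (4529/24896)²·(1−496/4529)·0.2672/496 = 1.5875455 × 10^-5
  Very large: (5098/24896)²·(1−615/5098)·1.41/615 = 8.4538282 × 10^-5
  Medium: (8229/24896)²·(1−370/8229)·0.5918/370 = 1.6688928 × 10^-4
  → Var(ȳ_str) = 3.6085987 × 10^-4.
Var(ȳ_srs) = (1 − 1874/24896)·1.253/1874 = 6.182939 × 10^-4.
deff = (3.6085987 × 10^-4) / (6.182939 × 10^-4) = 0.5836.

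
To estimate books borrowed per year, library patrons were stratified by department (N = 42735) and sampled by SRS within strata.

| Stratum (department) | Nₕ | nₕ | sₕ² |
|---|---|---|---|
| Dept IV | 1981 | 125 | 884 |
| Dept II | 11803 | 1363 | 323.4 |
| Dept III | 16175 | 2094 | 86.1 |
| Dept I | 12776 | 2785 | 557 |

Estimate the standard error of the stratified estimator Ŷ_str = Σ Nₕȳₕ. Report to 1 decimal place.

9493.8

Var(Ŷ_str) = Σₕ Nₕ²(1 − fₕ)sₕ²/nₕ.
Dept IV: 1981²·(1 − 125/1981)·884/125 = 2.6001877 × 10^7.
Dept II: 11803²·(1 − 1363/11803)·323.4/1363 = 2.9237287 × 10^7.
Dept III: 16175²·(1 − 2094/16175)·86.1/2094 = 9.3649241 × 10^6.
Dept I: 12776²·(1 − 2785/12776)·557/2785 = 2.5529003 × 10^7.
Sum = 9.0133091 × 10^7.
SE = √(9.0133091 × 10^7) = 9493.8.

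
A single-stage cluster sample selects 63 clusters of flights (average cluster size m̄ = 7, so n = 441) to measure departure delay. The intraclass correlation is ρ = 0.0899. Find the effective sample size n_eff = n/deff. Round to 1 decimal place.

286.5

deff = 1 + (7 − 1)·0.0899 = 1 + 0.5394 = 1.5394.
n_eff = 441 / 1.5394 = 286.5.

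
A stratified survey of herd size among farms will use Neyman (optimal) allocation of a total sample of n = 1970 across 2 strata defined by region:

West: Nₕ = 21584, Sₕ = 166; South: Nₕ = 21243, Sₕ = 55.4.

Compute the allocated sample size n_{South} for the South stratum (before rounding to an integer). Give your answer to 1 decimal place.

487.1

Neyman allocation: nₕ = n·NₕSₕ / Σⱼ NⱼSⱼ.
Σ NⱼSⱼ = 21584·166 + 21243·55.4 = 4.7598062 × 10^6.
n_{South} = 1970·21243·55.4 / (4.7598062 × 10^6) = 487.1.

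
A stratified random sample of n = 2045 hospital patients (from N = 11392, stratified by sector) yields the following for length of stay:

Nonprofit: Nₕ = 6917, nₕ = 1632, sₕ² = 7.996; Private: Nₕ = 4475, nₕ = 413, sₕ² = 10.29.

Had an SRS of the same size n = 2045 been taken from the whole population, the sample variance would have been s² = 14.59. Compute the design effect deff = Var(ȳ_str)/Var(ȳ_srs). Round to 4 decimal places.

0.8319

Var(ȳ_str) = Σ Wₕ²(1−fₕ)sₕ²/nₕ with Wₕ = Nₕ/11392:
  Nonprofit: (6917/11392)²·(1−1632/6917)·7.996/1632 = 0.0013801155
  Private: (4475/11392)²·(1−413/4475)·10.29/413 = 0.0034897822
  → Var(ȳ_str) = 0.0048698977.
Var(ȳ_srs) = (1 − 2045/11392)·14.59/2045 = 0.005853751.
deff = 0.0048698977 / 0.005853751 = 0.8319.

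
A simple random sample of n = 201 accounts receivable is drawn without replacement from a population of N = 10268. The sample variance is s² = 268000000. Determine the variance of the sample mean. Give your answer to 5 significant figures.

Under SRS without replacement, Var(ȳ) = (1 − f)·s²/n with f = n/N = 201/10268 = 0.01957538.
Var(ȳ) = (1 − 0.01957538)·268000000/201 = 0.98042462·1.3333333 × 10^6 = 1.3072328 × 10^6.

1.3072 × 10^6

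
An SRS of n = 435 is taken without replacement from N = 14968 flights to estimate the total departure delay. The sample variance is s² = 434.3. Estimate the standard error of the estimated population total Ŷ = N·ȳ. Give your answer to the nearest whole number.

14737

Var(Ŷ) = N²·Var(ȳ) = N²·(1 − n/N)·s²/n.
f = 435/14968 = 0.02906200; Var(ȳ) = 0.97093800·434.3/435 = 0.96937557.
Var(Ŷ) = 14968² · 0.96937557 = 2.171799 × 10^8.
SE(Ŷ) = √(2.171799 × 10^8) = 14737.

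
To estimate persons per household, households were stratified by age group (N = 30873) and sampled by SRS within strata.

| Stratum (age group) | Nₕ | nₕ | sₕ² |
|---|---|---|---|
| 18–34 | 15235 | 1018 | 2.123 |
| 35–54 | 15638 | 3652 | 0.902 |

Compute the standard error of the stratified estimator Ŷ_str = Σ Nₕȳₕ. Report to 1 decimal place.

Var(Ŷ_str) = Σₕ Nₕ²(1 − fₕ)sₕ²/nₕ.
18–34: 15235²·(1 − 1018/15235)·2.123/1018 = 451702.65.
35–54: 15638²·(1 − 3652/15638)·0.902/3652 = 46294.698.
Sum = 497997.35.
SE = √(497997.35) = 705.7.

705.7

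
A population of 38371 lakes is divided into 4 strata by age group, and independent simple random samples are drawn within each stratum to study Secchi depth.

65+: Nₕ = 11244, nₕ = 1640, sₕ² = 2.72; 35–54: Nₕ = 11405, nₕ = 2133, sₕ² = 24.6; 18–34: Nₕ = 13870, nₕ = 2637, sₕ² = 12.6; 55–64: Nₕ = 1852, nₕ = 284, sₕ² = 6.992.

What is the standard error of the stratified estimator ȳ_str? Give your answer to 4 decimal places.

0.0388

Var(ȳ_str) = Σₕ Wₕ²(1 − fₕ)sₕ²/nₕ with Wₕ = Nₕ/N, N = 38371.
65+: Wₕ = 0.29303380; term = 0.29303380²·(1 − 0.14585557)·2.72/1640 = 1.2164431 × 10^-4.
35–54: Wₕ = 0.29722968; term = 0.29722968²·(1 − 0.18702324)·24.6/2133 = 8.2833637 × 10^-4.
18–34: Wₕ = 0.36147090; term = 0.36147090²·(1 − 0.19012257)·12.6/2637 = 5.0562251 × 10^-4.
55–64: Wₕ = 0.04826562; term = 0.04826562²·(1 − 0.15334773)·6.992/284 = 4.8558346 × 10^-5.
Sum = 0.0015041615.
SE = √(0.0015041615) = 0.0388.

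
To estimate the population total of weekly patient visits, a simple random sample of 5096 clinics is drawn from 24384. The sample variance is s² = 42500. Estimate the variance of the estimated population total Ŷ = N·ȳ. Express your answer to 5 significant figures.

3.9224 × 10^9

Var(Ŷ) = N²·Var(ȳ) = N²·(1 − n/N)·s²/n.
f = 5096/24384 = 0.20898950; Var(ȳ) = 0.79101050·42500/5096 = 6.5969282.
Var(Ŷ) = 24384² · 6.5969282 = 3.922398 × 10^9.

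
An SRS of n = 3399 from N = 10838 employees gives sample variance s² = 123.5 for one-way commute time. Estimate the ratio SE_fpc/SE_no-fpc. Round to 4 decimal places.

0.8285

f = n/N = 3399/10838 = 0.31361875.
SE_no-fpc = √(s²/n) = 0.19061536; SE_fpc = √((1−f)s²/n) = 0.15792126.
Ratio = √(1−f) = 0.82848129.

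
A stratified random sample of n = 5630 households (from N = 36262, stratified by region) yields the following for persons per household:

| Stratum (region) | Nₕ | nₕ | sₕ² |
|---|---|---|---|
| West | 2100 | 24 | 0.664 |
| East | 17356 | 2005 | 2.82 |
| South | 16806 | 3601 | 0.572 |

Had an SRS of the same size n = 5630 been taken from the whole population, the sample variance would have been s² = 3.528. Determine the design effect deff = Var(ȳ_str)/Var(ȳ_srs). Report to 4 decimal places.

0.7623

Var(ȳ_str) = Σ Wₕ²(1−fₕ)sₕ²/nₕ with Wₕ = Nₕ/36262:
  West: (2100/36262)²·(1−24/2100)·0.664/24 = 9.1727588 × 10^-5
  East: (17356/36262)²·(1−2005/17356)·2.82/2005 = 2.8498207 × 10^-4
  South: (16806/36262)²·(1−3601/16806)·0.572/3601 = 2.6808478 × 10^-5
  → Var(ȳ_str) = 4.0351814 × 10^-4.
Var(ȳ_srs) = (1 − 5630/36262)·3.528/5630 = 5.2935105 × 10^-4.
deff = (4.0351814 × 10^-4) / (5.2935105 × 10^-4) = 0.7623.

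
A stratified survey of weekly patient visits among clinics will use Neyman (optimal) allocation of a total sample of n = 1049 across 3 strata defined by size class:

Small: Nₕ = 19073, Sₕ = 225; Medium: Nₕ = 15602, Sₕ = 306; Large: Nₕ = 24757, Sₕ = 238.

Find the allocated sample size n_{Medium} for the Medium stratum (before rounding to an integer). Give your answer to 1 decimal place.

Neyman allocation: nₕ = n·NₕSₕ / Σⱼ NⱼSⱼ.
Σ NⱼSⱼ = 19073·225 + 15602·306 + 24757·238 = 1.4957803 × 10^7.
n_{Medium} = 1049·15602·306 / (1.4957803 × 10^7) = 334.8.

334.8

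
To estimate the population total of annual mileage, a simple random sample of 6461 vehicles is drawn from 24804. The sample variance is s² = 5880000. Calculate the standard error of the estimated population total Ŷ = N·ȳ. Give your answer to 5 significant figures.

Var(Ŷ) = N²·Var(ȳ) = N²·(1 − n/N)·s²/n.
f = 6461/24804 = 0.26048218; Var(ȳ) = 0.73951782·5880000/6461 = 673.0173.
Var(Ŷ) = 24804² · 673.0173 = 4.140661 × 10^11.
SE(Ŷ) = √(4.140661 × 10^11) = 643480.

643480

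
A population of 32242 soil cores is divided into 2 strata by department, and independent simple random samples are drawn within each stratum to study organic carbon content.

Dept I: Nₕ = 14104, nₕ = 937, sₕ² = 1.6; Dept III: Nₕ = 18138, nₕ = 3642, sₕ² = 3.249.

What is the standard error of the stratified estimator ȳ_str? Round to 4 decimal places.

Var(ȳ_str) = Σₕ Wₕ²(1 − fₕ)sₕ²/nₕ with Wₕ = Nₕ/N, N = 32242.
Dept I: Wₕ = 0.43744185; term = 0.43744185²·(1 − 0.06643505)·1.6/937 = 3.0504617 × 10^-4.
Dept III: Wₕ = 0.56255815; term = 0.56255815²·(1 − 0.20079391)·3.249/3642 = 2.2563341 × 10^-4.
Sum = 5.3067958 × 10^-4.
SE = √(5.3067958 × 10^-4) = 0.0230.

0.0230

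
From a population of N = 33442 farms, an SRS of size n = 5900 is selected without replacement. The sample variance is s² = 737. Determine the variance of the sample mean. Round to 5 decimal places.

Under SRS without replacement, Var(ȳ) = (1 − f)·s²/n with f = n/N = 5900/33442 = 0.17642485.
Var(ȳ) = (1 − 0.17642485)·737/5900 = 0.82357515·0.12491525 = 0.1028771.

0.10288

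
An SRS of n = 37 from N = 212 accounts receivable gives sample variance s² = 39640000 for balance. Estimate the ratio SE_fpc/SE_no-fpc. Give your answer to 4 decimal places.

f = n/N = 37/212 = 0.17452830.
SE_no-fpc = √(s²/n) = 1035.061; SE_fpc = √((1−f)s²/n) = 940.4096.
Ratio = √(1−f) = 0.90855473.

0.9086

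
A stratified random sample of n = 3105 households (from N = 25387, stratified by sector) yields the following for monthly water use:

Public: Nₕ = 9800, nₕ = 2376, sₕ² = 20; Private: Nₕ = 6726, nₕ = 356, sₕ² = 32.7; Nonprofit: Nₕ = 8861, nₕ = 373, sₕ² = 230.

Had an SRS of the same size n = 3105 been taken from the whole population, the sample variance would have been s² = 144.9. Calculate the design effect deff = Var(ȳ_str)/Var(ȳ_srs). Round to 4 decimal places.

1.9291

Var(ȳ_str) = Σ Wₕ²(1−fₕ)sₕ²/nₕ with Wₕ = Nₕ/25387:
  Public: (9800/25387)²·(1−2376/9800)·20/2376 = 9.5022146 × 10^-4
  Private: (6726/25387)²·(1−356/6726)·32.7/356 = 0.0061062036
  Nonprofit: (8861/25387)²·(1−373/8861)·230/373 = 0.071958872
  → Var(ȳ_str) = 0.079015297.
Var(ȳ_srs) = (1 − 3105/25387)·144.9/3105 = 0.040959021.
deff = 0.079015297 / 0.040959021 = 1.9291.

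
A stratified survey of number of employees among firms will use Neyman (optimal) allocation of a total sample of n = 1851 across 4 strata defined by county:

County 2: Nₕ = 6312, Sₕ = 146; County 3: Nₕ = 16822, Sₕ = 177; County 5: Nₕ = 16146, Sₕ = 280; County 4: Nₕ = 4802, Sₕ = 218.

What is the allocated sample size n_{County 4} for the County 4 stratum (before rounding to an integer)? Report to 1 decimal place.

Neyman allocation: nₕ = n·NₕSₕ / Σⱼ NⱼSⱼ.
Σ NⱼSⱼ = 6312·146 + 16822·177 + 16146·280 + 4802·218 = 9.466762 × 10^6.
n_{County 4} = 1851·4802·218 / (9.466762 × 10^6) = 204.7.

204.7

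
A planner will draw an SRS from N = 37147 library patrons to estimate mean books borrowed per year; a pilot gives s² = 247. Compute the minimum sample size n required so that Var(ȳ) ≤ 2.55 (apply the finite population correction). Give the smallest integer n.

Without fpc, n₀ = s²/D = 247/2.55 = 96.8627.
With fpc, (1 − n/N)·s²/n ≤ D requires n ≥ n₀/(1 + n₀/N) = 96.8627/(1 + 96.8627/37147) = 96.6108.
Rounding up, n = 97.

97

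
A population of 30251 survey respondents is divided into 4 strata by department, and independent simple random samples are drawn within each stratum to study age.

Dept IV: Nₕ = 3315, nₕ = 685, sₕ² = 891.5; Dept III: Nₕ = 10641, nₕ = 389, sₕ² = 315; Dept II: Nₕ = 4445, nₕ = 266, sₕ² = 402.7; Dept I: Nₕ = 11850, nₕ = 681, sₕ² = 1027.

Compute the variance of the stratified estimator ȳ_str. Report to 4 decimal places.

Var(ȳ_str) = Σₕ Wₕ²(1 − fₕ)sₕ²/nₕ with Wₕ = Nₕ/N, N = 30251.
Dept IV: Wₕ = 0.10958315; term = 0.10958315²·(1 − 0.20663650)·891.5/685 = 0.012399112.
Dept III: Wₕ = 0.35175697; term = 0.35175697²·(1 − 0.03655671)·315/389 = 0.096532271.
Dept II: Wₕ = 0.14693729; term = 0.14693729²·(1 − 0.05984252)·402.7/266 = 0.030730148.
Dept I: Wₕ = 0.39172259; term = 0.39172259²·(1 − 0.05746835)·1027/681 = 0.21811046.
Sum = 0.35777199.

0.3578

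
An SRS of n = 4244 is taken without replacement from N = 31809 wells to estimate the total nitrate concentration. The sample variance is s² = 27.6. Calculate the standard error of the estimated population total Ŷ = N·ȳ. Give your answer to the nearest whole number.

2388

Var(Ŷ) = N²·Var(ȳ) = N²·(1 − n/N)·s²/n.
f = 4244/31809 = 0.13342136; Var(ȳ) = 0.86657864·27.6/4244 = 0.0056356198.
Var(Ŷ) = 31809² · 0.0056356198 = 5.7021905 × 10^6.
SE(Ŷ) = √(5.7021905 × 10^6) = 2388.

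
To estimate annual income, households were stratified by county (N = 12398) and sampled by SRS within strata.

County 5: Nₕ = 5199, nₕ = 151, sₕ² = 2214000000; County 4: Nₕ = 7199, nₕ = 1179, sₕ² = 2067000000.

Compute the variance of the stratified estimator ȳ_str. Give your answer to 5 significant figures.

2.9977 × 10^6

Var(ȳ_str) = Σₕ Wₕ²(1 − fₕ)sₕ²/nₕ with Wₕ = Nₕ/N, N = 12398.
County 5: Wₕ = 0.41934183; term = 0.41934183²·(1 − 0.02904405)·2214000000/151 = 2.5034364 × 10^6.
County 4: Wₕ = 0.58065817; term = 0.58065817²·(1 − 0.16377275)·2067000000/1179 = 494301.66.
Sum = 2.9977381 × 10^6.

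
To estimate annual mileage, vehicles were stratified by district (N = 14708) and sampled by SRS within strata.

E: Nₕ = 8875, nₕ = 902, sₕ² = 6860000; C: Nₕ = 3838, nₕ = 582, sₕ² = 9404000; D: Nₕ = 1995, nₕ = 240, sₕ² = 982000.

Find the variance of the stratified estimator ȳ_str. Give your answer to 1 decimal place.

3487.3

Var(ȳ_str) = Σₕ Wₕ²(1 − fₕ)sₕ²/nₕ with Wₕ = Nₕ/N, N = 14708.
E: Wₕ = 0.60341311; term = 0.60341311²·(1 − 0.10163380)·6860000/902 = 2487.7141.
C: Wₕ = 0.26094642; term = 0.26094642²·(1 − 0.15164148)·9404000/582 = 933.40852.
D: Wₕ = 0.13564047; term = 0.13564047²·(1 − 0.12030075)·982000/240 = 66.223636.
Sum = 3487.3463.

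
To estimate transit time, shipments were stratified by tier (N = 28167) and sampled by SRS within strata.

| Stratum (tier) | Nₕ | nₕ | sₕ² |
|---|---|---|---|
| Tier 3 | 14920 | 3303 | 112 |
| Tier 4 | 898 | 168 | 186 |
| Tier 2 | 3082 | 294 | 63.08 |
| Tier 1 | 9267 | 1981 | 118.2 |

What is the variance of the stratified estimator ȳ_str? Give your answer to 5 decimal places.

0.01572

Var(ȳ_str) = Σₕ Wₕ²(1 − fₕ)sₕ²/nₕ with Wₕ = Nₕ/N, N = 28167.
Tier 3: Wₕ = 0.52969787; term = 0.52969787²·(1 − 0.22138070)·112/3303 = 0.0074078311.
Tier 4: Wₕ = 0.03188128; term = 0.03188128²·(1 − 0.18708241)·186/168 = 9.1479055 × 10^-4.
Tier 2: Wₕ = 0.10941882; term = 0.10941882²·(1 − 0.09539260)·63.08/294 = 0.0023237455.
Tier 1: Wₕ = 0.32900202; term = 0.32900202²·(1 − 0.21376929)·118.2/1981 = 0.0050778532.
Sum = 0.01572422.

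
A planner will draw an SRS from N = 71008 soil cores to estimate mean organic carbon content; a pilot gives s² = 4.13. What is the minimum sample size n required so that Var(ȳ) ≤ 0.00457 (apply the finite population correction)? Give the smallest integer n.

Without fpc, n₀ = s²/D = 4.13/0.00457 = 903.7199.
With fpc, (1 − n/N)·s²/n ≤ D requires n ≥ n₀/(1 + n₀/N) = 903.7199/(1 + 903.7199/71008) = 892.3628.
Rounding up, n = 893.

893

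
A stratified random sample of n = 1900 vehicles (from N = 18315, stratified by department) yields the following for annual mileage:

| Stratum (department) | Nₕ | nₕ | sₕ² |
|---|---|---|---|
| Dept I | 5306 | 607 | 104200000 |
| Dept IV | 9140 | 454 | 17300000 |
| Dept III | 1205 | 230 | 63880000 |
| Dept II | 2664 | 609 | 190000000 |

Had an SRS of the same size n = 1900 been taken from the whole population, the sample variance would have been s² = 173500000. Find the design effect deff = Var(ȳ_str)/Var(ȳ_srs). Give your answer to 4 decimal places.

0.3402

Var(ȳ_str) = Σ Wₕ²(1−fₕ)sₕ²/nₕ with Wₕ = Nₕ/18315:
  Dept I: (5306/18315)²·(1−607/5306)·104200000/607 = 12759.624
  Dept IV: (9140/18315)²·(1−454/9140)·17300000/454 = 9018.6685
  Dept III: (1205/18315)²·(1−230/1205)·63880000/230 = 972.78057
  Dept II: (2664/18315)²·(1−609/2664)·190000000/609 = 5091.7668
  → Var(ȳ_str) = 27842.84.
Var(ȳ_srs) = (1 − 1900/18315)·173500000/1900 = 81842.68.
deff = 27842.84 / 81842.68 = 0.3402.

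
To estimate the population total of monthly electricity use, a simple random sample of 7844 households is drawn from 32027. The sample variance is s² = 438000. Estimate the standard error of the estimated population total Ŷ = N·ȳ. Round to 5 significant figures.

207960

Var(Ŷ) = N²·Var(ȳ) = N²·(1 − n/N)·s²/n.
f = 7844/32027 = 0.24491835; Var(ȳ) = 0.75508165·438000/7844 = 42.162897.
Var(Ŷ) = 32027² · 42.162897 = 4.3247695 × 10^10.
SE(Ŷ) = √(4.3247695 × 10^10) = 207960.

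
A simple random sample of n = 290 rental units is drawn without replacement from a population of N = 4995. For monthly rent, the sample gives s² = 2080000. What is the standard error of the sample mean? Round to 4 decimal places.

82.1949

Under SRS without replacement, Var(ȳ) = (1 − f)·s²/n with f = n/N = 290/4995 = 0.05805806.
Var(ȳ) = (1 − 0.05805806)·2080000/290 = 0.94194194·7172.4138 = 6755.9974.
SE(ȳ) = √(6755.9974) = 82.1949.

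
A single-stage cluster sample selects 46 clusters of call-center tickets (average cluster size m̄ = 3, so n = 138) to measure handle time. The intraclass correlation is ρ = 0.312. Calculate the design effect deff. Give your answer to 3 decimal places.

1.624

deff = 1 + (3 − 1)·0.312 = 1 + 0.624 = 1.624.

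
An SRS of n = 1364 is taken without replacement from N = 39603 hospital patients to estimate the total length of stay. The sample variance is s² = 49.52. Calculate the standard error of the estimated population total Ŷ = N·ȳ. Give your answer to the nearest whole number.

7415

Var(Ŷ) = N²·Var(ȳ) = N²·(1 − n/N)·s²/n.
f = 1364/39603 = 0.03444184; Var(ȳ) = 0.96555816·49.52/1364 = 0.035054575.
Var(Ŷ) = 39603² · 0.035054575 = 5.4979512 × 10^7.
SE(Ŷ) = √(5.4979512 × 10^7) = 7415.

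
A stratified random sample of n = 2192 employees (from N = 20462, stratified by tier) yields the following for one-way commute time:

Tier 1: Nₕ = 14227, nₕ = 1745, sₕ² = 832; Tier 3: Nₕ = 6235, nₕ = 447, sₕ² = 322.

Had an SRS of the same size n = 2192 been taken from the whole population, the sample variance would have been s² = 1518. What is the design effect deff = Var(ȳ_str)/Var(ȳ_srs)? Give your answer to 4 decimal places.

0.4275

Var(ȳ_str) = Σ Wₕ²(1−fₕ)sₕ²/nₕ with Wₕ = Nₕ/20462:
  Tier 1: (14227/20462)²·(1−1745/14227)·832/1745 = 0.20222239
  Tier 3: (6235/20462)²·(1−447/6235)·322/447 = 0.062089358
  → Var(ȳ_str) = 0.26431175.
Var(ȳ_srs) = (1 − 2192/20462)·1518/2192 = 0.61833195.
deff = 0.26431175 / 0.61833195 = 0.4275.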